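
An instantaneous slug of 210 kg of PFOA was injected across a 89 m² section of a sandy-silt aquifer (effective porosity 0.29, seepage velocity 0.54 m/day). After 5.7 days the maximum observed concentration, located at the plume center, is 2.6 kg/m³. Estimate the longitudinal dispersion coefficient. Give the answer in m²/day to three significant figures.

At the plume center C_max = M/(n_e·A·√(4πDt)), so D = M²/(4πt·(n_e·A·C_max)²).
n_e·A·C_max = 0.29 × 89 × 2.6 = 67.11 kg/m.
D = 210²/(4π × 5.7 × 67.11²) = 0.137 m²/day.

0.137 m²/day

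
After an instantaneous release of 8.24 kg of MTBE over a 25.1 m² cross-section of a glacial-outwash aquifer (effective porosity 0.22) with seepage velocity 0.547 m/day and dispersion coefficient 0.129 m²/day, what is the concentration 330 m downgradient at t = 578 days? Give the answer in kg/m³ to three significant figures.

0.0257 kg/m³

For an instantaneous plane source, C(x,t) = M/(n_e·A·√(4πDt)) · exp(−(x−vt)²/(4Dt)), with n_e·A the pore (flow) area.
Plume center vt = 0.547 × 578 = 316.166 m, so the well at 330 m is 13.834 m downgradient of the peak.
√(4πDt) = 30.61 m, giving peak height M/(n_e·A·√(4πDt)) = 8.24/(0.22 × 25.1 × 30.61) = 0.04875 kg/m³.
(x−vt)²/(4Dt) = (13.834)²/(4 × 0.129 × 578) = 0.6417; exp(−0.6417) = 0.5264.
C = 0.04875 × 0.5264 = 0.0257 kg/m³.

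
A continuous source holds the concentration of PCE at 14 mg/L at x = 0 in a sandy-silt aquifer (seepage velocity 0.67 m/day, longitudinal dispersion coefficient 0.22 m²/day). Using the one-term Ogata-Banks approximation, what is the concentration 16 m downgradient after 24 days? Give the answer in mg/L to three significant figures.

For a continuous step input, C/C₀ ≈ ½·erfc((x−vt)/(2√(Dt))).
vt = 0.67 × 24 = 16.08 m and 2√(Dt) = 2√(0.22 × 24) = 4.596 m.
Argument (x−vt)/(2√(Dt)) = (16 − 16.08)/4.596 = -0.01741; ½·erfc(-0.01741) = 0.5098.
C = 14 × 0.5098 = 7.14 mg/L.

7.14 mg/L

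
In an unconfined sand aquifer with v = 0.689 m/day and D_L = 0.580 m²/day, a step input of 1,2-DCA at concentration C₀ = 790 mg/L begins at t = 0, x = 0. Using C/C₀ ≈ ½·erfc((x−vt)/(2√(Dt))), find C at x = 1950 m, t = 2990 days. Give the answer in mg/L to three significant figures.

For a continuous step input, C/C₀ ≈ ½·erfc((x−vt)/(2√(Dt))).
vt = 0.689 × 2990 = 2060.11 m and 2√(Dt) = 2√(0.580 × 2990) = 83.29 m.
Argument (x−vt)/(2√(Dt)) = (1950 − 2060.11)/83.29 = -1.322; ½·erfc(-1.322) = 0.9692.
C = 790 × 0.9692 = 766 mg/L.

766 mg/L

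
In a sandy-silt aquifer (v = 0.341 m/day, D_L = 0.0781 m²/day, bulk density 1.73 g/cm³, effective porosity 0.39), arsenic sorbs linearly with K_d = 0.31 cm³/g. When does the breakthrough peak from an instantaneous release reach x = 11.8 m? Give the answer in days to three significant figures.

Retardation factor R = 1 + ρ_b·K_d/n = 1 + 1.73 × 0.31/0.39 = 2.375.
Sorption retards both mechanisms: v_R = v/R = 0.1436 m/day, D_R = D/R = 0.03288 m²/day.
Peak time from v_R²t² + 2D_R t − x² = 0: t = (√(D_R² + v_R²x²) − D_R)/v_R².
√(D_R² + v_R²x²) = √(0.03288² + 0.1436² × 11.8²) = 1.695; v_R² = 0.02062.
t = (1.695 − 0.03288)/0.02062 = 80.6 days.

80.6 days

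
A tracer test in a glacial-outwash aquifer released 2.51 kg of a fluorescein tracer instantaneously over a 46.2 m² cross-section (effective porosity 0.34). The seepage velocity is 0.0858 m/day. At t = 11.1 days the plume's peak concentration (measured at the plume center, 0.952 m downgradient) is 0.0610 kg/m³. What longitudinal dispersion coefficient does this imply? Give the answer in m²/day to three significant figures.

0.0492 m²/day

At the plume center C_max = M/(n_e·A·√(4πDt)), so D = M²/(4πt·(n_e·A·C_max)²).
n_e·A·C_max = 0.34 × 46.2 × 0.0610 = 0.9582 kg/m.
D = 2.51²/(4π × 11.1 × 0.9582²) = 0.0492 m²/day.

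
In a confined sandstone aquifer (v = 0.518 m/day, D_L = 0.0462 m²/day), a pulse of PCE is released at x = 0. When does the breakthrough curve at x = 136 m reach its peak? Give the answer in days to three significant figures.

262 days

For the 1D instantaneous-source solution, setting ∂C/∂t = 0 at fixed x gives v²t² + 2Dt − x² = 0, so t = (√(D² + v²x²) − D)/v².
√(D² + v²x²) = √(0.0462² + 0.518² × 136²) = 70.45; v² = 0.268324.
t = (70.45 − 0.0462)/0.268324 = 262 days (vs. the pure-advection estimate x/v = 263 d).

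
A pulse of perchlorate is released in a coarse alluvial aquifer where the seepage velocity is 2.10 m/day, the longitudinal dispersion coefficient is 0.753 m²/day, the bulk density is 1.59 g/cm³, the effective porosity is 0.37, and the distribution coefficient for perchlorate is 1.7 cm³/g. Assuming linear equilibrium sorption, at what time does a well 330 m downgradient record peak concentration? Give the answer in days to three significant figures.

Retardation factor R = 1 + ρ_b·K_d/n = 1 + 1.59 × 1.7/0.37 = 8.305.
Sorption retards both mechanisms: v_R = v/R = 0.2529 m/day, D_R = D/R = 0.09067 m²/day.
Peak time from v_R²t² + 2D_R t − x² = 0: t = (√(D_R² + v_R²x²) − D_R)/v_R².
√(D_R² + v_R²x²) = √(0.09067² + 0.2529² × 330²) = 83.46; v_R² = 0.06396.
t = (83.46 − 0.09067)/0.06396 = 1300 days.

1300 days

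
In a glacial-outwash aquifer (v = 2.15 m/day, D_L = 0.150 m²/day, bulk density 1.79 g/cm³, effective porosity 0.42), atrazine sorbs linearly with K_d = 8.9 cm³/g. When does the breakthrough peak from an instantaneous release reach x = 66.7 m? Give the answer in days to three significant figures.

1210 days

Retardation factor R = 1 + ρ_b·K_d/n = 1 + 1.79 × 8.9/0.42 = 38.93.
Sorption retards both mechanisms: v_R = v/R = 0.05523 m/day, D_R = D/R = 0.003853 m²/day.
Peak time from v_R²t² + 2D_R t − x² = 0: t = (√(D_R² + v_R²x²) − D_R)/v_R².
√(D_R² + v_R²x²) = √(0.003853² + 0.05523² × 66.7²) = 3.684; v_R² = 0.003050.
t = (3.684 − 0.003853)/0.003050 = 1210 days.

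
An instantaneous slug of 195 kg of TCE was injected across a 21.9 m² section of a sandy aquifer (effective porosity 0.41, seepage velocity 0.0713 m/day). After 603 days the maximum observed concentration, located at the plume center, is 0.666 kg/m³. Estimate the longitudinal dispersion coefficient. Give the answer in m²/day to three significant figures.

At the plume center C_max = M/(n_e·A·√(4πDt)), so D = M²/(4πt·(n_e·A·C_max)²).
n_e·A·C_max = 0.41 × 21.9 × 0.666 = 5.980 kg/m.
D = 195²/(4π × 603 × 5.980²) = 0.140 m²/day.

0.140 m²/day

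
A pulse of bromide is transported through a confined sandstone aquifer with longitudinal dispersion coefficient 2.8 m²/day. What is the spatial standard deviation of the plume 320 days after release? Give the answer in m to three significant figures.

42.3 m

Dispersive spreading gives a Gaussian with σ² = 2Dt; advection only shifts the center.
σ = √(2 × 2.8 × 320) = 42.3 m.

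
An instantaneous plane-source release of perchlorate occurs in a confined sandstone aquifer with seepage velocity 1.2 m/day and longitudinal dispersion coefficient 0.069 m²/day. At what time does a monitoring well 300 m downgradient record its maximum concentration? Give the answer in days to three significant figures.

250 days

For the 1D instantaneous-source solution, setting ∂C/∂t = 0 at fixed x gives v²t² + 2Dt − x² = 0, so t = (√(D² + v²x²) − D)/v².
√(D² + v²x²) = √(0.069² + 1.2² × 300²) = 360.0; v² = 1.44.
t = (360.0 − 0.069)/1.44 = 250 days (vs. the pure-advection estimate x/v = 250 d).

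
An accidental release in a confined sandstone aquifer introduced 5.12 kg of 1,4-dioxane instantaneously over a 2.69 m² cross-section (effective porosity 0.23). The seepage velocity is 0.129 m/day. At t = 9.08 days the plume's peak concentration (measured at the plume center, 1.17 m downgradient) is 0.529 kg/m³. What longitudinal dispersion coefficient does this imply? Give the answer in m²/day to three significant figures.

2.14 m²/day

At the plume center C_max = M/(n_e·A·√(4πDt)), so D = M²/(4πt·(n_e·A·C_max)²).
n_e·A·C_max = 0.23 × 2.69 × 0.529 = 0.3273 kg/m.
D = 5.12²/(4π × 9.08 × 0.3273²) = 2.14 m²/day.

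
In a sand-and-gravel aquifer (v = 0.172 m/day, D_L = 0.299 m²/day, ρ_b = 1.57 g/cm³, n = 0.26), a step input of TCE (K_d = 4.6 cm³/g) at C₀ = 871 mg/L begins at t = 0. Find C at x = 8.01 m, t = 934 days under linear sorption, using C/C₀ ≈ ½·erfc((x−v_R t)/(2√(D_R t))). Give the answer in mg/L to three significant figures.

Retardation factor R = 1 + ρ_b·K_d/n = 1 + 1.57 × 4.6/0.26 = 28.78.
Sorption retards both mechanisms: v_R = v/R = 0.005976 m/day, D_R = D/R = 0.01039 m²/day.
v_R·t = 0.005976 × 934 = 5.581584 m; 2√(D_R t) = 6.230 m; argument = (8.01 − 5.581584)/6.230 = 0.3898.
C = C₀ × ½·erfc(0.3898) = 871 × 0.2907 = 253 mg/L.

253 mg/L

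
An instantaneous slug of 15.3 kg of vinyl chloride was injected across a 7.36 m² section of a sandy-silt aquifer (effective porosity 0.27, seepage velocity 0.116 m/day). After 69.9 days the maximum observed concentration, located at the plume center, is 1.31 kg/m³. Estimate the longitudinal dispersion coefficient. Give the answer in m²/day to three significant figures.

0.0393 m²/day

At the plume center C_max = M/(n_e·A·√(4πDt)), so D = M²/(4πt·(n_e·A·C_max)²).
n_e·A·C_max = 0.27 × 7.36 × 1.31 = 2.603 kg/m.
D = 15.3²/(4π × 69.9 × 2.603²) = 0.0393 m²/day.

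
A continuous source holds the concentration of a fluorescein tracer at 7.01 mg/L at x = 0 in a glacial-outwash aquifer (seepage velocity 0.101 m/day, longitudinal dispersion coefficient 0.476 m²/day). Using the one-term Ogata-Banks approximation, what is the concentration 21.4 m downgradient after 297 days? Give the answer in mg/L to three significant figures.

For a continuous step input, C/C₀ ≈ ½·erfc((x−vt)/(2√(Dt))).
vt = 0.101 × 297 = 29.997 m and 2√(Dt) = 2√(0.476 × 297) = 23.78 m.
Argument (x−vt)/(2√(Dt)) = (21.4 − 29.997)/23.78 = -0.3615; ½·erfc(-0.3615) = 0.6954.
C = 7.01 × 0.6954 = 4.87 mg/L.

4.87 mg/L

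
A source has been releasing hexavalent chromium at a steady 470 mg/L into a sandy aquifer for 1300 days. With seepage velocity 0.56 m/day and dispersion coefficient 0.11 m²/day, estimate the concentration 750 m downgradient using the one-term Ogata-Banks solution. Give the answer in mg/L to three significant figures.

45.4 mg/L

For a continuous step input, C/C₀ ≈ ½·erfc((x−vt)/(2√(Dt))).
vt = 0.56 × 1300 = 728 m and 2√(Dt) = 2√(0.11 × 1300) = 23.92 m.
Argument (x−vt)/(2√(Dt)) = (750 − 728)/23.92 = 0.9197; ½·erfc(0.9197) = 0.09669.
C = 470 × 0.09669 = 45.4 mg/L.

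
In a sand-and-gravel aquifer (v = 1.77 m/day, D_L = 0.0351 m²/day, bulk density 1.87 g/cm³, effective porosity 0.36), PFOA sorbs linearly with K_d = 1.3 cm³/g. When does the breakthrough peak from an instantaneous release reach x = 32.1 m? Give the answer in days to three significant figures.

141 days

Retardation factor R = 1 + ρ_b·K_d/n = 1 + 1.87 × 1.3/0.36 = 7.753.
Sorption retards both mechanisms: v_R = v/R = 0.2283 m/day, D_R = D/R = 0.004527 m²/day.
Peak time from v_R²t² + 2D_R t − x² = 0: t = (√(D_R² + v_R²x²) − D_R)/v_R².
√(D_R² + v_R²x²) = √(0.004527² + 0.2283² × 32.1²) = 7.328; v_R² = 0.05212.
t = (7.328 − 0.004527)/0.05212 = 141 days.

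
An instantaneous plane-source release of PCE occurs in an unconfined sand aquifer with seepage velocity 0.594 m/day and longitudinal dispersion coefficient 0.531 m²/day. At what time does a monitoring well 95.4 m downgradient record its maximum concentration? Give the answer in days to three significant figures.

For the 1D instantaneous-source solution, setting ∂C/∂t = 0 at fixed x gives v²t² + 2Dt − x² = 0, so t = (√(D² + v²x²) − D)/v².
√(D² + v²x²) = √(0.531² + 0.594² × 95.4²) = 56.67; v² = 0.352836.
t = (56.67 − 0.531)/0.352836 = 159 days (vs. the pure-advection estimate x/v = 161 d).

159 days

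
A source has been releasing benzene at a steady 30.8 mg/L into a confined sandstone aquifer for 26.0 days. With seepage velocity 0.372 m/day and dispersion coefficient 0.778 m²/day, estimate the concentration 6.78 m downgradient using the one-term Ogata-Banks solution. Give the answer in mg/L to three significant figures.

20.8 mg/L

For a continuous step input, C/C₀ ≈ ½·erfc((x−vt)/(2√(Dt))).
vt = 0.372 × 26.0 = 9.672 m and 2√(Dt) = 2√(0.778 × 26.0) = 8.995 m.
Argument (x−vt)/(2√(Dt)) = (6.78 − 9.672)/8.995 = -0.3215; ½·erfc(-0.3215) = 0.6753.
C = 30.8 × 0.6753 = 20.8 mg/L.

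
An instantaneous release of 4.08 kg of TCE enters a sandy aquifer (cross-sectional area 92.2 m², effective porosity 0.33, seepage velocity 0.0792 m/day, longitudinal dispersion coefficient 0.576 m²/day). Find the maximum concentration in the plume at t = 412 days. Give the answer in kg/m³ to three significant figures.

The peak of an instantaneous 1D plume sits at x = vt; there the Gaussian factor is 1 and C_max = M/(n_e·A·√(4πDt)), where n_e·A is the pore area the mass is dissolved in.
√(4πDt) = √(4π × 0.576 × 412) = 54.61 m, so C_max = 4.08/(0.33 × 92.2 × 54.61) = 0.00246 kg/m³.

0.00246 kg/m³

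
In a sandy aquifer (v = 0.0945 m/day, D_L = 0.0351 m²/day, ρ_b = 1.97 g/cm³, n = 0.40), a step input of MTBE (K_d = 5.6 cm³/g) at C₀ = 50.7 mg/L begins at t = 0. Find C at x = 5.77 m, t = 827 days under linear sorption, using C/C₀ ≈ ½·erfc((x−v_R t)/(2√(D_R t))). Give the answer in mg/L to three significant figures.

Retardation factor R = 1 + ρ_b·K_d/n = 1 + 1.97 × 5.6/0.40 = 28.58.
Sorption retards both mechanisms: v_R = v/R = 0.003307 m/day, D_R = D/R = 0.001228 m²/day.
v_R·t = 0.003307 × 827 = 2.734889 m; 2√(D_R t) = 2.015 m; argument = (5.77 − 2.734889)/2.015 = 1.506.
C = C₀ × ½·erfc(1.506) = 50.7 × 0.01659 = 0.841 mg/L.

0.841 mg/L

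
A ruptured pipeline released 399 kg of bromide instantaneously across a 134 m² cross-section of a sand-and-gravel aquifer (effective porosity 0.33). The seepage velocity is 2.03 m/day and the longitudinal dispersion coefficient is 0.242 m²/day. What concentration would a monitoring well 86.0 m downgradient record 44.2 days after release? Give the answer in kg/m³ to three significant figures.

0.563 kg/m³

For an instantaneous plane source, C(x,t) = M/(n_e·A·√(4πDt)) · exp(−(x−vt)²/(4Dt)), with n_e·A the pore (flow) area.
Plume center vt = 2.03 × 44.2 = 89.726 m, so the well at 86.0 m is 3.726 m upgradient of the peak.
√(4πDt) = 11.59 m, giving peak height M/(n_e·A·√(4πDt)) = 399/(0.33 × 134 × 11.59) = 0.7785 kg/m³.
(x−vt)²/(4Dt) = (-3.726)²/(4 × 0.242 × 44.2) = 0.3245; exp(−0.3245) = 0.7229.
C = 0.7785 × 0.7229 = 0.563 kg/m³.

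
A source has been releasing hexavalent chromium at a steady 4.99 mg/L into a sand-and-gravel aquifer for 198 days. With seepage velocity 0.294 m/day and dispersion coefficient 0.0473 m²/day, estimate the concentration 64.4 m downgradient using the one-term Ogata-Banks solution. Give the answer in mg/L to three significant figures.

For a continuous step input, C/C₀ ≈ ½·erfc((x−vt)/(2√(Dt))).
vt = 0.294 × 198 = 58.212 m and 2√(Dt) = 2√(0.0473 × 198) = 6.121 m.
Argument (x−vt)/(2√(Dt)) = (64.4 − 58.212)/6.121 = 1.011; ½·erfc(1.011) = 0.07639.
C = 4.99 × 0.07639 = 0.381 mg/L.

0.381 mg/L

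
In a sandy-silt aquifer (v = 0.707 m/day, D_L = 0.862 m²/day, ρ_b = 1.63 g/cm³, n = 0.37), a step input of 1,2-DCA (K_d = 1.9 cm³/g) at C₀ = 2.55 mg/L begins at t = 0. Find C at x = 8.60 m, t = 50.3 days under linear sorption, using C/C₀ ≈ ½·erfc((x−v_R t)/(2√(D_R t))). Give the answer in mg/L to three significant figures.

Retardation factor R = 1 + ρ_b·K_d/n = 1 + 1.63 × 1.9/0.37 = 9.370.
Sorption retards both mechanisms: v_R = v/R = 0.07545 m/day, D_R = D/R = 0.09200 m²/day.
v_R·t = 0.07545 × 50.3 = 3.795135 m; 2√(D_R t) = 4.302 m; argument = (8.60 − 3.795135)/4.302 = 1.117.
C = C₀ × ½·erfc(1.117) = 2.55 × 0.05709 = 0.146 mg/L.

0.146 mg/L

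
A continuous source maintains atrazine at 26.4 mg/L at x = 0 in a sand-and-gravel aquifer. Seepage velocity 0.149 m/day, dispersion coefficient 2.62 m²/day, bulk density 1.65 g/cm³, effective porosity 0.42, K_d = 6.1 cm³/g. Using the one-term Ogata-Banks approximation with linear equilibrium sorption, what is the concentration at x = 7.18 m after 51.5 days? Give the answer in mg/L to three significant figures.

Retardation factor R = 1 + ρ_b·K_d/n = 1 + 1.65 × 6.1/0.42 = 24.96.
Sorption retards both mechanisms: v_R = v/R = 0.005970 m/day, D_R = D/R = 0.1050 m²/day.
v_R·t = 0.005970 × 51.5 = 0.307455 m; 2√(D_R t) = 4.651 m; argument = (7.18 − 0.307455)/4.651 = 1.478.
C = C₀ × ½·erfc(1.478) = 26.4 × 0.01830 = 0.483 mg/L.

0.483 mg/L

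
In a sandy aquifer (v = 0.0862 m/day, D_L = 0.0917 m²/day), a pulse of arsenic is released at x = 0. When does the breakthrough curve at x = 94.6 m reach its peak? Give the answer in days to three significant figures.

For the 1D instantaneous-source solution, setting ∂C/∂t = 0 at fixed x gives v²t² + 2Dt − x² = 0, so t = (√(D² + v²x²) − D)/v².
√(D² + v²x²) = √(0.0917² + 0.0862² × 94.6²) = 8.155; v² = 0.00743044.
t = (8.155 − 0.0917)/0.00743044 = 1090 days (vs. the pure-advection estimate x/v = 1100 d).

1090 days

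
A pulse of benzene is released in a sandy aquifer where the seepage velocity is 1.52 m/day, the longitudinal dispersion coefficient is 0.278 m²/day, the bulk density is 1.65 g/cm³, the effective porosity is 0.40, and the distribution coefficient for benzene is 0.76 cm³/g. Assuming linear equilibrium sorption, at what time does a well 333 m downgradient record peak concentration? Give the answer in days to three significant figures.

Retardation factor R = 1 + ρ_b·K_d/n = 1 + 1.65 × 0.76/0.40 = 4.135.
Sorption retards both mechanisms: v_R = v/R = 0.3676 m/day, D_R = D/R = 0.06723 m²/day.
Peak time from v_R²t² + 2D_R t − x² = 0: t = (√(D_R² + v_R²x²) − D_R)/v_R².
√(D_R² + v_R²x²) = √(0.06723² + 0.3676² × 333²) = 122.4; v_R² = 0.1351.
t = (122.4 − 0.06723)/0.1351 = 905 days.

905 days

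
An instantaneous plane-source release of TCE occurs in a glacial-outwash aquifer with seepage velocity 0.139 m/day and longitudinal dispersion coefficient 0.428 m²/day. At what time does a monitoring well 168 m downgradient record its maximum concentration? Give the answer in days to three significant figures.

For the 1D instantaneous-source solution, setting ∂C/∂t = 0 at fixed x gives v²t² + 2Dt − x² = 0, so t = (√(D² + v²x²) − D)/v².
√(D² + v²x²) = √(0.428² + 0.139² × 168²) = 23.36; v² = 0.019321.
t = (23.36 − 0.428)/0.019321 = 1190 days (vs. the pure-advection estimate x/v = 1210 d).

1190 days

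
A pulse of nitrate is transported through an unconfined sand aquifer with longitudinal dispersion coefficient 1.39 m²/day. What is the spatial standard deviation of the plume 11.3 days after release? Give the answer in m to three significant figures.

5.60 m

Dispersive spreading gives a Gaussian with σ² = 2Dt; advection only shifts the center.
σ = √(2 × 1.39 × 11.3) = 5.60 m.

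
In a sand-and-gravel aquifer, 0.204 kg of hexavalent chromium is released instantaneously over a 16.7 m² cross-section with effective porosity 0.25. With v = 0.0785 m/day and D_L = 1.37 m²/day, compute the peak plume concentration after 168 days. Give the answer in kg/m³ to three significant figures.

The peak of an instantaneous 1D plume sits at x = vt; there the Gaussian factor is 1 and C_max = M/(n_e·A·√(4πDt)), where n_e·A is the pore area the mass is dissolved in.
√(4πDt) = √(4π × 1.37 × 168) = 53.78 m, so C_max = 0.204/(0.25 × 16.7 × 53.78) = 0.000909 kg/m³.

0.000909 kg/m³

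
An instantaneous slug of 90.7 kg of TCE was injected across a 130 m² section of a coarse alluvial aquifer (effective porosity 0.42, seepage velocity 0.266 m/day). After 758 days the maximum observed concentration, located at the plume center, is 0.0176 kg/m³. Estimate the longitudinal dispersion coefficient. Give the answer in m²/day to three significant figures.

0.935 m²/day

At the plume center C_max = M/(n_e·A·√(4πDt)), so D = M²/(4πt·(n_e·A·C_max)²).
n_e·A·C_max = 0.42 × 130 × 0.0176 = 0.9610 kg/m.
D = 90.7²/(4π × 758 × 0.9610²) = 0.935 m²/day.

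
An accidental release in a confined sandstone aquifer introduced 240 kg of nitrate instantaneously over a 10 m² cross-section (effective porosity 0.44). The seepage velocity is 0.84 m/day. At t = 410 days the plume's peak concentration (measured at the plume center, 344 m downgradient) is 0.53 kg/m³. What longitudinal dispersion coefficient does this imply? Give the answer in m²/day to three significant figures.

At the plume center C_max = M/(n_e·A·√(4πDt)), so D = M²/(4πt·(n_e·A·C_max)²).
n_e·A·C_max = 0.44 × 10 × 0.53 = 2.332 kg/m.
D = 240²/(4π × 410 × 2.332²) = 2.06 m²/day.

2.06 m²/day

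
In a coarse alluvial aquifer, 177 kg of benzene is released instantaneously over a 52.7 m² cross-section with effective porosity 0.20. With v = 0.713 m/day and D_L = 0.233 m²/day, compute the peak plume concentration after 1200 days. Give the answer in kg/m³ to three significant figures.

The peak of an instantaneous 1D plume sits at x = vt; there the Gaussian factor is 1 and C_max = M/(n_e·A·√(4πDt)), where n_e·A is the pore area the mass is dissolved in.
√(4πDt) = √(4π × 0.233 × 1200) = 59.28 m, so C_max = 177/(0.20 × 52.7 × 59.28) = 0.283 kg/m³.

0.283 kg/m³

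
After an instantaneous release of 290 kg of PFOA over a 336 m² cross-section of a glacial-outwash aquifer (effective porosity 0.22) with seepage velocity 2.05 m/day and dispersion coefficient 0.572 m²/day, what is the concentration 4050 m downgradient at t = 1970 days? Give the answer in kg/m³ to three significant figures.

For an instantaneous plane source, C(x,t) = M/(n_e·A·√(4πDt)) · exp(−(x−vt)²/(4Dt)), with n_e·A the pore (flow) area.
Plume center vt = 2.05 × 1970 = 4038.5 m, so the well at 4050 m is 11.5 m downgradient of the peak.
√(4πDt) = 119.0 m, giving peak height M/(n_e·A·√(4πDt)) = 290/(0.22 × 336 × 119.0) = 0.03297 kg/m³.
(x−vt)²/(4Dt) = (11.5)²/(4 × 0.572 × 1970) = 0.02934; exp(−0.02934) = 0.9711.
C = 0.03297 × 0.9711 = 0.0320 kg/m³.

0.0320 kg/m³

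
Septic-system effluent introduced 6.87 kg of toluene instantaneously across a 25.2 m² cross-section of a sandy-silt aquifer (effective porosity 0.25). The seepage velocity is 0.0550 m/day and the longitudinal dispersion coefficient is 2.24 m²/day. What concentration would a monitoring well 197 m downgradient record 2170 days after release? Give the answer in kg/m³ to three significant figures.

0.00324 kg/m³

For an instantaneous plane source, C(x,t) = M/(n_e·A·√(4πDt)) · exp(−(x−vt)²/(4Dt)), with n_e·A the pore (flow) area.
Plume center vt = 0.0550 × 2170 = 119.35 m, so the well at 197 m is 77.65 m downgradient of the peak.
√(4πDt) = 247.1 m, giving peak height M/(n_e·A·√(4πDt)) = 6.87/(0.25 × 25.2 × 247.1) = 0.004413 kg/m³.
(x−vt)²/(4Dt) = (77.65)²/(4 × 2.24 × 2170) = 0.3101; exp(−0.3101) = 0.7334.
C = 0.004413 × 0.7334 = 0.00324 kg/m³.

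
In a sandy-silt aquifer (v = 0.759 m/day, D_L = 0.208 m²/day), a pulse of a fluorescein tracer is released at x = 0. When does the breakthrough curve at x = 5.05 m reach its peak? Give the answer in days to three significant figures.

For the 1D instantaneous-source solution, setting ∂C/∂t = 0 at fixed x gives v²t² + 2Dt − x² = 0, so t = (√(D² + v²x²) − D)/v².
√(D² + v²x²) = √(0.208² + 0.759² × 5.05²) = 3.839; v² = 0.576081.
t = (3.839 − 0.208)/0.576081 = 6.30 days (vs. the pure-advection estimate x/v = 6.65 d).

6.30 days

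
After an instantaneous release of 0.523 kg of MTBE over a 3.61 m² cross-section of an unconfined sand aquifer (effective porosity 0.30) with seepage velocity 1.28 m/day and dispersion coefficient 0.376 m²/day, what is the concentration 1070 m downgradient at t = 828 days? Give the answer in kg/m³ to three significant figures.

0.00711 kg/m³

For an instantaneous plane source, C(x,t) = M/(n_e·A·√(4πDt)) · exp(−(x−vt)²/(4Dt)), with n_e·A the pore (flow) area.
Plume center vt = 1.28 × 828 = 1059.84 m, so the well at 1070 m is 10.16 m downgradient of the peak.
√(4πDt) = 62.55 m, giving peak height M/(n_e·A·√(4πDt)) = 0.523/(0.30 × 3.61 × 62.55) = 0.007721 kg/m³.
(x−vt)²/(4Dt) = (10.16)²/(4 × 0.376 × 828) = 0.08289; exp(−0.08289) = 0.9205.
C = 0.007721 × 0.9205 = 0.00711 kg/m³.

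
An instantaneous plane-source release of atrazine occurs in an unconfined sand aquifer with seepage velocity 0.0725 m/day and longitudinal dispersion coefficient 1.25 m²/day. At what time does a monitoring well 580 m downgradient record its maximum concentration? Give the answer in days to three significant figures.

For the 1D instantaneous-source solution, setting ∂C/∂t = 0 at fixed x gives v²t² + 2Dt − x² = 0, so t = (√(D² + v²x²) − D)/v².
√(D² + v²x²) = √(1.25² + 0.0725² × 580²) = 42.07; v² = 0.00525625.
t = (42.07 − 1.25)/0.00525625 = 7770 days (vs. the pure-advection estimate x/v = 8000 d).

7770 days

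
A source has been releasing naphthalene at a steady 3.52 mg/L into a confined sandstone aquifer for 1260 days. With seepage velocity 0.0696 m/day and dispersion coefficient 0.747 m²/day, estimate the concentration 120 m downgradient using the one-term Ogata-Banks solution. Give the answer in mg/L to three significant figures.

0.804 mg/L

For a continuous step input, C/C₀ ≈ ½·erfc((x−vt)/(2√(Dt))).
vt = 0.0696 × 1260 = 87.696 m and 2√(Dt) = 2√(0.747 × 1260) = 61.36 m.
Argument (x−vt)/(2√(Dt)) = (120 − 87.696)/61.36 = 0.5265; ½·erfc(0.5265) = 0.2283.
C = 3.52 × 0.2283 = 0.804 mg/L.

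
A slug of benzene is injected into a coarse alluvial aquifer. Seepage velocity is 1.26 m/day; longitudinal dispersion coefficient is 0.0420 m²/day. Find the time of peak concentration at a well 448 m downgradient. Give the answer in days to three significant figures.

356 days

For the 1D instantaneous-source solution, setting ∂C/∂t = 0 at fixed x gives v²t² + 2Dt − x² = 0, so t = (√(D² + v²x²) − D)/v².
√(D² + v²x²) = √(0.0420² + 1.26² × 448²) = 564.5; v² = 1.5876.
t = (564.5 − 0.0420)/1.5876 = 356 days (vs. the pure-advection estimate x/v = 356 d).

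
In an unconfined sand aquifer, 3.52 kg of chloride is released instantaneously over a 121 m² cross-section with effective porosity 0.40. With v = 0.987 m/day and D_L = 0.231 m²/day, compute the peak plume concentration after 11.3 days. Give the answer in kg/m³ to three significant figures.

0.0127 kg/m³

The peak of an instantaneous 1D plume sits at x = vt; there the Gaussian factor is 1 and C_max = M/(n_e·A·√(4πDt)), where n_e·A is the pore area the mass is dissolved in.
√(4πDt) = √(4π × 0.231 × 11.3) = 5.727 m, so C_max = 3.52/(0.40 × 121 × 5.727) = 0.0127 kg/m³.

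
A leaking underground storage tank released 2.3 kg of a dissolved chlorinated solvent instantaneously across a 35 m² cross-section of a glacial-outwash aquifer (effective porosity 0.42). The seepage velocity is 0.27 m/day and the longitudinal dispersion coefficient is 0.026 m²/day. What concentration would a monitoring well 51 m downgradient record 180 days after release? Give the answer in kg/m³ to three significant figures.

For an instantaneous plane source, C(x,t) = M/(n_e·A·√(4πDt)) · exp(−(x−vt)²/(4Dt)), with n_e·A the pore (flow) area.
Plume center vt = 0.27 × 180 = 48.6 m, so the well at 51 m is 2.4 m downgradient of the peak.
√(4πDt) = 7.669 m, giving peak height M/(n_e·A·√(4πDt)) = 2.3/(0.42 × 35 × 7.669) = 0.02040 kg/m³.
(x−vt)²/(4Dt) = (2.4)²/(4 × 0.026 × 180) = 0.3077; exp(−0.3077) = 0.7351.
C = 0.02040 × 0.7351 = 0.0150 kg/m³.

0.0150 kg/m³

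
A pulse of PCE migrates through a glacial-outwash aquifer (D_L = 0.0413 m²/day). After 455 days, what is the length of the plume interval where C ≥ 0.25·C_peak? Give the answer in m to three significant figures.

The plume is Gaussian with σ = √(2Dt) = √(2 × 0.0413 × 455) = 6.130 m.
C/C_peak = exp(−Δx²/(2σ²)) = 0.25 ⇒ Δx = σ·√(−2 ln 0.25) = 6.130 × 1.665 = 10.21 m.
Width = 2Δx = 20.4 m.

20.4 m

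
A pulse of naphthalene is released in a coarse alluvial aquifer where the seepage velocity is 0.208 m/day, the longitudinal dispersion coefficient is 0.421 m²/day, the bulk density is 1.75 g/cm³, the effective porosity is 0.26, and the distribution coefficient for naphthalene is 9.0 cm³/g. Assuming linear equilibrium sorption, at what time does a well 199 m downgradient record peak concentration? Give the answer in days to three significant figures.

Retardation factor R = 1 + ρ_b·K_d/n = 1 + 1.75 × 9.0/0.26 = 61.58.
Sorption retards both mechanisms: v_R = v/R = 0.003378 m/day, D_R = D/R = 0.006837 m²/day.
Peak time from v_R²t² + 2D_R t − x² = 0: t = (√(D_R² + v_R²x²) − D_R)/v_R².
√(D_R² + v_R²x²) = √(0.006837² + 0.003378² × 199²) = 0.6723; v_R² = 1.141e-05.
t = (0.6723 − 0.006837)/1.141e-05 = 58300 days.

58300 days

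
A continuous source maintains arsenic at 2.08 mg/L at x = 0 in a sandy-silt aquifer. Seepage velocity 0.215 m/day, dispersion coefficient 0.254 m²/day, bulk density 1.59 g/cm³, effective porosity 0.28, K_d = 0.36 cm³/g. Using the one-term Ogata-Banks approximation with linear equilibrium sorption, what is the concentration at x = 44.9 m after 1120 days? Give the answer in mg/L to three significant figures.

Retardation factor R = 1 + ρ_b·K_d/n = 1 + 1.59 × 0.36/0.28 = 3.044.
Sorption retards both mechanisms: v_R = v/R = 0.07063 m/day, D_R = D/R = 0.08344 m²/day.
v_R·t = 0.07063 × 1120 = 79.1056 m; 2√(D_R t) = 19.33 m; argument = (44.9 − 79.1056)/19.33 = -1.770.
C = C₀ × ½·erfc(-1.770) = 2.08 × 0.9938 = 2.07 mg/L.

2.07 mg/L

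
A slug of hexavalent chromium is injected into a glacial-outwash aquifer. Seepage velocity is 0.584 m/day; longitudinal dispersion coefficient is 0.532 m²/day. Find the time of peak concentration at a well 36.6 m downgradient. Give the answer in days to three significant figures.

61.1 days

For the 1D instantaneous-source solution, setting ∂C/∂t = 0 at fixed x gives v²t² + 2Dt − x² = 0, so t = (√(D² + v²x²) − D)/v².
√(D² + v²x²) = √(0.532² + 0.584² × 36.6²) = 21.38; v² = 0.341056.
t = (21.38 − 0.532)/0.341056 = 61.1 days (vs. the pure-advection estimate x/v = 62.7 d).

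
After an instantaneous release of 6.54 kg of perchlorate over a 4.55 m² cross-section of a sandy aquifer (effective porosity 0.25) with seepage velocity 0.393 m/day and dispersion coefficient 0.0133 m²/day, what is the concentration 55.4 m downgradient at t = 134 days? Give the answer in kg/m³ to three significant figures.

0.424 kg/m³

For an instantaneous plane source, C(x,t) = M/(n_e·A·√(4πDt)) · exp(−(x−vt)²/(4Dt)), with n_e·A the pore (flow) area.
Plume center vt = 0.393 × 134 = 52.662 m, so the well at 55.4 m is 2.738 m downgradient of the peak.
√(4πDt) = 4.732 m, giving peak height M/(n_e·A·√(4πDt)) = 6.54/(0.25 × 4.55 × 4.732) = 1.215 kg/m³.
(x−vt)²/(4Dt) = (2.738)²/(4 × 0.0133 × 134) = 1.052; exp(−1.052) = 0.3492.
C = 1.215 × 0.3492 = 0.424 kg/m³.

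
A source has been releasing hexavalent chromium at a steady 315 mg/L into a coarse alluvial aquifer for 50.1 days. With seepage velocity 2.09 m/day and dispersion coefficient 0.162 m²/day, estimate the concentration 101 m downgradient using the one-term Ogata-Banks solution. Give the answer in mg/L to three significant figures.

For a continuous step input, C/C₀ ≈ ½·erfc((x−vt)/(2√(Dt))).
vt = 2.09 × 50.1 = 104.709 m and 2√(Dt) = 2√(0.162 × 50.1) = 5.698 m.
Argument (x−vt)/(2√(Dt)) = (101 − 104.709)/5.698 = -0.6509; ½·erfc(-0.6509) = 0.8213.
C = 315 × 0.8213 = 259 mg/L.

259 mg/L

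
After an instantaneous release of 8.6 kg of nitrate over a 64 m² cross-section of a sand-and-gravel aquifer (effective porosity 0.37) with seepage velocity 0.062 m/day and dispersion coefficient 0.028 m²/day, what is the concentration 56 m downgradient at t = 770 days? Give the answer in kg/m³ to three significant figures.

0.0100 kg/m³

For an instantaneous plane source, C(x,t) = M/(n_e·A·√(4πDt)) · exp(−(x−vt)²/(4Dt)), with n_e·A the pore (flow) area.
Plume center vt = 0.062 × 770 = 47.74 m, so the well at 56 m is 8.26 m downgradient of the peak.
√(4πDt) = 16.46 m, giving peak height M/(n_e·A·√(4πDt)) = 8.6/(0.37 × 64 × 16.46) = 0.02206 kg/m³.
(x−vt)²/(4Dt) = (8.26)²/(4 × 0.028 × 770) = 0.7911; exp(−0.7911) = 0.4533.
C = 0.02206 × 0.4533 = 0.0100 kg/m³.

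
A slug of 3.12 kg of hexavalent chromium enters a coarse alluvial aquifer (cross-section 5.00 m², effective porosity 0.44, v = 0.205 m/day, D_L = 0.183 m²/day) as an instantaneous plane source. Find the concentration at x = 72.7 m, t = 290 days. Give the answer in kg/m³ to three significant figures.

For an instantaneous plane source, C(x,t) = M/(n_e·A·√(4πDt)) · exp(−(x−vt)²/(4Dt)), with n_e·A the pore (flow) area.
Plume center vt = 0.205 × 290 = 59.45 m, so the well at 72.7 m is 13.25 m downgradient of the peak.
√(4πDt) = 25.82 m, giving peak height M/(n_e·A·√(4πDt)) = 3.12/(0.44 × 5.00 × 25.82) = 0.05493 kg/m³.
(x−vt)²/(4Dt) = (13.25)²/(4 × 0.183 × 290) = 0.8270; exp(−0.8270) = 0.4374.
C = 0.05493 × 0.4374 = 0.0240 kg/m³.

0.0240 kg/m³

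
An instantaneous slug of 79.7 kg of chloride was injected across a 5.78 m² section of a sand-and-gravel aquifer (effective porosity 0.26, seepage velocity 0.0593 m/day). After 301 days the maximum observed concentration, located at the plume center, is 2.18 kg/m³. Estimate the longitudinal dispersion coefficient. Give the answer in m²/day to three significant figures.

0.156 m²/day

At the plume center C_max = M/(n_e·A·√(4πDt)), so D = M²/(4πt·(n_e·A·C_max)²).
n_e·A·C_max = 0.26 × 5.78 × 2.18 = 3.276 kg/m.
D = 79.7²/(4π × 301 × 3.276²) = 0.156 m²/day.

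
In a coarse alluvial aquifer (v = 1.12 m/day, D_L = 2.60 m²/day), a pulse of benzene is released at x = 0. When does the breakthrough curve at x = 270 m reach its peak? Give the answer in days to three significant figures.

239 days

For the 1D instantaneous-source solution, setting ∂C/∂t = 0 at fixed x gives v²t² + 2Dt − x² = 0, so t = (√(D² + v²x²) − D)/v².
√(D² + v²x²) = √(2.60² + 1.12² × 270²) = 302.4; v² = 1.2544.
t = (302.4 − 2.60)/1.2544 = 239 days (vs. the pure-advection estimate x/v = 241 d).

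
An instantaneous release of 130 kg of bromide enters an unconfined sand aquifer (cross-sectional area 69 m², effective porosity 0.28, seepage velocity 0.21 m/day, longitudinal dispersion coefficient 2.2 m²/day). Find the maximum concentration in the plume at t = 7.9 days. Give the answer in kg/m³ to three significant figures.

0.455 kg/m³

The peak of an instantaneous 1D plume sits at x = vt; there the Gaussian factor is 1 and C_max = M/(n_e·A·√(4πDt)), where n_e·A is the pore area the mass is dissolved in.
√(4πDt) = √(4π × 2.2 × 7.9) = 14.78 m, so C_max = 130/(0.28 × 69 × 14.78) = 0.455 kg/m³.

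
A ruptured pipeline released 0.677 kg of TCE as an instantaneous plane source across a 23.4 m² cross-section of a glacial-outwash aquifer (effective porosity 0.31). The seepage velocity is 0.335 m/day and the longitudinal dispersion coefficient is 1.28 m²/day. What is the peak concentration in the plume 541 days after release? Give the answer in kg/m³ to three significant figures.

0.00100 kg/m³

The peak of an instantaneous 1D plume sits at x = vt; there the Gaussian factor is 1 and C_max = M/(n_e·A·√(4πDt)), where n_e·A is the pore area the mass is dissolved in.
√(4πDt) = √(4π × 1.28 × 541) = 93.28 m, so C_max = 0.677/(0.31 × 23.4 × 93.28) = 0.00100 kg/m³.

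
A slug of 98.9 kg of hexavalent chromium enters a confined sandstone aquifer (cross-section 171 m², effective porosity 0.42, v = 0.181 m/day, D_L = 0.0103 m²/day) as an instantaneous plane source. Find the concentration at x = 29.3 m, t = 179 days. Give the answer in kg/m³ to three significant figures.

For an instantaneous plane source, C(x,t) = M/(n_e·A·√(4πDt)) · exp(−(x−vt)²/(4Dt)), with n_e·A the pore (flow) area.
Plume center vt = 0.181 × 179 = 32.399 m, so the well at 29.3 m is 3.099 m upgradient of the peak.
√(4πDt) = 4.813 m, giving peak height M/(n_e·A·√(4πDt)) = 98.9/(0.42 × 171 × 4.813) = 0.2861 kg/m³.
(x−vt)²/(4Dt) = (-3.099)²/(4 × 0.0103 × 179) = 1.302; exp(−1.302) = 0.2720.
C = 0.2861 × 0.2720 = 0.0778 kg/m³.

0.0778 kg/m³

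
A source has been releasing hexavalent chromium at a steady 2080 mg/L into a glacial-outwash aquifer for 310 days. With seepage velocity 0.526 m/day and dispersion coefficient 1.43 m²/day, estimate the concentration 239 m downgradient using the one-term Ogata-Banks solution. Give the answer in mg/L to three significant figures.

11.2 mg/L

For a continuous step input, C/C₀ ≈ ½·erfc((x−vt)/(2√(Dt))).
vt = 0.526 × 310 = 163.06 m and 2√(Dt) = 2√(1.43 × 310) = 42.11 m.
Argument (x−vt)/(2√(Dt)) = (239 − 163.06)/42.11 = 1.803; ½·erfc(1.803) = 0.005389.
C = 2080 × 0.005389 = 11.2 mg/L.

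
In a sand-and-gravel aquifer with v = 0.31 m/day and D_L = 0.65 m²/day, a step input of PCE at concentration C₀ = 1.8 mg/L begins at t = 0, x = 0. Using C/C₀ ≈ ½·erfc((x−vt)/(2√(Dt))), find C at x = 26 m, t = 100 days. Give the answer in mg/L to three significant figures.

1.21 mg/L

For a continuous step input, C/C₀ ≈ ½·erfc((x−vt)/(2√(Dt))).
vt = 0.31 × 100 = 31 m and 2√(Dt) = 2√(0.65 × 100) = 16.12 m.
Argument (x−vt)/(2√(Dt)) = (26 − 31)/16.12 = -0.3102; ½·erfc(-0.3102) = 0.6696.
C = 1.8 × 0.6696 = 1.21 mg/L.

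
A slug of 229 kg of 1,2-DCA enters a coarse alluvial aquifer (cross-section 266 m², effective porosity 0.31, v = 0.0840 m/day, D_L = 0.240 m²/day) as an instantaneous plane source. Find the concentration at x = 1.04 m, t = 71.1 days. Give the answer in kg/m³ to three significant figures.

0.133 kg/m³

For an instantaneous plane source, C(x,t) = M/(n_e·A·√(4πDt)) · exp(−(x−vt)²/(4Dt)), with n_e·A the pore (flow) area.
Plume center vt = 0.0840 × 71.1 = 5.9724 m, so the well at 1.04 m is 4.9324 m upgradient of the peak.
√(4πDt) = 14.64 m, giving peak height M/(n_e·A·√(4πDt)) = 229/(0.31 × 266 × 14.64) = 0.1897 kg/m³.
(x−vt)²/(4Dt) = (-4.9324)²/(4 × 0.240 × 71.1) = 0.3564; exp(−0.3564) = 0.7002.
C = 0.1897 × 0.7002 = 0.133 kg/m³.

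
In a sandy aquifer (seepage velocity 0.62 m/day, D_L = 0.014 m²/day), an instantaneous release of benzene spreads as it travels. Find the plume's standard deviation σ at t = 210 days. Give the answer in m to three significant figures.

Dispersive spreading gives a Gaussian with σ² = 2Dt; advection only shifts the center.
σ = √(2 × 0.014 × 210) = 2.42 m.

2.42 m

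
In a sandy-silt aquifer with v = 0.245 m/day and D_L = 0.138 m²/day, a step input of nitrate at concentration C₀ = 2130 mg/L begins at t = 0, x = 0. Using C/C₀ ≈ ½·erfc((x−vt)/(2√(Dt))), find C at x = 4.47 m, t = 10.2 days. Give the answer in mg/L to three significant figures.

For a continuous step input, C/C₀ ≈ ½·erfc((x−vt)/(2√(Dt))).
vt = 0.245 × 10.2 = 2.499 m and 2√(Dt) = 2√(0.138 × 10.2) = 2.373 m.
Argument (x−vt)/(2√(Dt)) = (4.47 − 2.499)/2.373 = 0.8306; ½·erfc(0.8306) = 0.1201.
C = 2130 × 0.1201 = 256 mg/L.

256 mg/L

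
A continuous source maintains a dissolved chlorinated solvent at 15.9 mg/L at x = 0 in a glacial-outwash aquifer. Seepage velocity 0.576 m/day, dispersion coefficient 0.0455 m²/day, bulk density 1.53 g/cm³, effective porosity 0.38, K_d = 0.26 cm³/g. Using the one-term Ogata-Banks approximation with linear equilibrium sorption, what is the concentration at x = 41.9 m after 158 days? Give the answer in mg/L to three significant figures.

13.2 mg/L

Retardation factor R = 1 + ρ_b·K_d/n = 1 + 1.53 × 0.26/0.38 = 2.047.
Sorption retards both mechanisms: v_R = v/R = 0.2814 m/day, D_R = D/R = 0.02223 m²/day.
v_R·t = 0.2814 × 158 = 44.4612 m; 2√(D_R t) = 3.748 m; argument = (41.9 − 44.4612)/3.748 = -0.6834.
C = C₀ × ½·erfc(-0.6834) = 15.9 × 0.8331 = 13.2 mg/L.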